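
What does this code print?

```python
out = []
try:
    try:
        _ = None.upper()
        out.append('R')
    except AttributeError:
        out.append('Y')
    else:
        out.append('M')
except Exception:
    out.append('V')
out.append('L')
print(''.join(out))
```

Execution trace: 'Y' (inner except AttributeError) → 'L' (after the try/except). Output: YL

Answer: YL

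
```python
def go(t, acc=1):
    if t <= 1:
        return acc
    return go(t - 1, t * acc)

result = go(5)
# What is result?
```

Accumulator trace (n, acc): (5, 1) -> (4, 5) -> (3, 20) -> (2, 60) -> (1, 120) -> return 120

Answer: 120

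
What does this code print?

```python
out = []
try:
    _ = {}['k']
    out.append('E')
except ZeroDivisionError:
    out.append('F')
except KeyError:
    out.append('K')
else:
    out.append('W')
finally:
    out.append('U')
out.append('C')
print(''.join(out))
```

Execution trace: 'K' (except KeyError) → 'U' (finally) → 'C' (after the try/except). Output: KUC

Answer: KUC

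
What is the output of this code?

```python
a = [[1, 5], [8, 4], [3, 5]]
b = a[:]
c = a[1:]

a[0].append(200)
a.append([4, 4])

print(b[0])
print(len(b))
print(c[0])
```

Key concept: slice with nested mutation.
Step by step:
`a = [[1, 5], [8, 4], [3, 5]]` → a = [[1, 5], [8, 4], [3, 5]]
`b = a[:]` → b = [[1, 5], [8, 4], [3, 5]]
`c = a[1:]` → c = [[8, 4], [3, 5]]
`a[0].append(200)` → a = [[1, 5, 200], [8, 4], [3, 5]]; b = [[1, 5, 200], [8, 4], [3, 5]]
`a.append([4, 4])` → a = [[1, 5, 200], [8, 4], [3, 5], [4, 4]]
`print(b[0])` → prints [1, 5, 200]
`print(len(b))` → prints 3
`print(c[0])` → prints [8, 4]

Answer:
[1, 5, 200]
3
[8, 4]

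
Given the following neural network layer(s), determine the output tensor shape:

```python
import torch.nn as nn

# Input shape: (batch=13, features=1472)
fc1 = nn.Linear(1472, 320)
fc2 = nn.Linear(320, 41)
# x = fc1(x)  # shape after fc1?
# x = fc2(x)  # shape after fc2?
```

Input: (13, 1472) -> after fc1: (13, 320) -> Output: (13, 41)

Answer: (13, 41)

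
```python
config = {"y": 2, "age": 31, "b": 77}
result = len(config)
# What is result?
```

Trace:
`config = {"y": 2, "age": 31, "b": 77}` → config = {'y': 2, 'age': 31, 'b': 77}
`result = len(config)` → result = 3
So result = 3

Answer: 3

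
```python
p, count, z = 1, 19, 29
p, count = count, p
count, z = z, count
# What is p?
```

Trace:
`p, count, z = 1, 19, 29` → p = 1; count = 19; z = 29
`p, count = count, p` → p = 19; count = 1
`count, z = z, count` → count = 29; z = 1
So p = 19

Answer: 19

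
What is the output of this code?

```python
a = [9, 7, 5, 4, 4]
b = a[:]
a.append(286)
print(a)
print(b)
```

Key concept: slice [:] creates copy.
Step by step:
`a = [9, 7, 5, 4, 4]` → a = [9, 7, 5, 4, 4]
`b = a[:]` → b = [9, 7, 5, 4, 4]
`a.append(286)` → a = [9, 7, 5, 4, 4, 286]
`print(a)` → prints [9, 7, 5, 4, 4, 286]
`print(b)` → prints [9, 7, 5, 4, 4]

Answer:
[9, 7, 5, 4, 4, 286]
[9, 7, 5, 4, 4]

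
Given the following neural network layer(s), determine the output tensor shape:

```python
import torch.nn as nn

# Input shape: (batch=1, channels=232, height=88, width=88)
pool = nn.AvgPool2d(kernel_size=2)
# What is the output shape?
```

Input: (1, 232, 88, 88) -> Output: (1, 232, 44, 44)

Answer: (1, 232, 44, 44)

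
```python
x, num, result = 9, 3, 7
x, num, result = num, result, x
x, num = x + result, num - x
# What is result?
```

Trace:
`x, num, result = 9, 3, 7` → x = 9; num = 3; result = 7
`x, num, result = num, result, x` → x = 3; num = 7; result = 9
`x, num = x + result, num - x` → x = 12; num = 4
So result = 9

Answer: 9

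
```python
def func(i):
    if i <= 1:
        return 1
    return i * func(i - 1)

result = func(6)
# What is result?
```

func(6) = 6 * 5 * 4 * 3 * 2 * 1 = 720

Answer: 720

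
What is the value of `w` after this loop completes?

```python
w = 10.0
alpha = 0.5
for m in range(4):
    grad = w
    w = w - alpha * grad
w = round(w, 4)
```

Gradient descent: w = 10.0 * (1 - 0.5)^4
`w` takes the values: 10.0 → 5.0 → 2.5 → 1.25 → 0.625

Answer: 0.625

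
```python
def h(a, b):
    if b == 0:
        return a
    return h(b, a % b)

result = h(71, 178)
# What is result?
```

h(71, 178) -> h(178, 71) -> h(71, 36) -> h(36, 35) -> h(35, 1) -> h(1, 0) -> 1

Answer: 1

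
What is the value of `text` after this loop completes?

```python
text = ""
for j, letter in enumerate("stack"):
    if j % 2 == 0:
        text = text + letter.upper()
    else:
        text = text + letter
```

Uppercase even positions in 'stack'
`text` takes the values: "" → "S" → "St" → "StA" → "StAc" → "StAcK"

Answer: "StAcK"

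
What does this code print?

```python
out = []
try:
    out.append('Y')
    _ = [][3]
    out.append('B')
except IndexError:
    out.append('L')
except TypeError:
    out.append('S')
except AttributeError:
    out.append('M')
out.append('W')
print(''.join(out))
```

Execution trace: 'Y' (try body) → 'L' (except IndexError) → 'W' (after the try/except). Output: YLW

Answer: YLW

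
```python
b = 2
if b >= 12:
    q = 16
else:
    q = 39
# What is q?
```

Trace:
`b = 2` → b = 2
`if b >= 12: ...` → b >= 12 is False, take else branch → q = 39
So q = 39

Answer: 39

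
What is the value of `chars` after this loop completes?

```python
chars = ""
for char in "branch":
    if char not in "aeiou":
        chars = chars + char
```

Remove vowels from 'branch'
`chars` takes the values: "" → "b" → "br" → "brn" → "brnc" → "brnch"

Answer: "brnch"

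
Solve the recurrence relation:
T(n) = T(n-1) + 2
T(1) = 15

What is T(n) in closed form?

Unrolling: T(n) = T(1) + 2·(n-1) = 15 + 2(n-1) = 2n + 13.

Answer: T(n) = 2n + 13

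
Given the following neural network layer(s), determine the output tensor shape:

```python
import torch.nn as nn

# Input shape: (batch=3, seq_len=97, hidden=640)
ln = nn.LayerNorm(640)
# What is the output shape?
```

Input: (3, 97, 640) -> Output: (3, 97, 640)

Answer: (3, 97, 640)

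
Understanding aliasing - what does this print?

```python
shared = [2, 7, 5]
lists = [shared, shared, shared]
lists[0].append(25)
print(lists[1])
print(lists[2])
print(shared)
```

Key concept: list of same reference.
Step by step:
`shared = [2, 7, 5]` → shared = [2, 7, 5]
`lists = [shared, shared, shared]` → lists = [[2, 7, 5], [2, 7, 5], [2, 7, 5]]
`lists[0].append(25)` → shared = [2, 7, 5, 25]; lists = [[2, 7, 5, 25], [2, 7, 5, 25], [2, 7, 5, 25]]
`print(lists[1])` → prints [2, 7, 5, 25]
`print(lists[2])` → prints [2, 7, 5, 25]
`print(shared)` → prints [2, 7, 5, 25]

Answer:
[2, 7, 5, 25]
[2, 7, 5, 25]
[2, 7, 5, 25]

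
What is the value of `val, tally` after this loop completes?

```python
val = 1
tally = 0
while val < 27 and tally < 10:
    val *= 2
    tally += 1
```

Double until >= 27 or 10 iterations
`val, tally` takes the values: (1, 0) → (2, 0) → (2, 1) → (4, 1) → (4, 2) → (8, 2) → (8, 3) → (16, 3) → (16, 4) → (32, 4) → (32, 5)

Answer: 32, 5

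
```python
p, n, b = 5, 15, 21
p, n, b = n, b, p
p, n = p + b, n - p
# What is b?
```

Trace:
`p, n, b = 5, 15, 21` → p = 5; n = 15; b = 21
`p, n, b = n, b, p` → p = 15; n = 21; b = 5
`p, n = p + b, n - p` → p = 20; n = 6
So b = 5

Answer: 5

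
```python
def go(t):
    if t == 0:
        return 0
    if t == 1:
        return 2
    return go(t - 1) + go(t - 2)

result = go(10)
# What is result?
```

Build up from base cases: go(0)=0, go(1)=2, go(2)=2, go(3)=4, go(4)=6, go(5)=10, go(6)=16, ..., go(10)=110

Answer: 110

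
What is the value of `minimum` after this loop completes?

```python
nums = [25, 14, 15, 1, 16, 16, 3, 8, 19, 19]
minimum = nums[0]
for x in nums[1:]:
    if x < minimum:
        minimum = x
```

Minimum of [25, 14, 15, 1, 16, 16, 3, 8, 19, 19]
`minimum` takes the values: 25 → 14 → 1

Answer: 1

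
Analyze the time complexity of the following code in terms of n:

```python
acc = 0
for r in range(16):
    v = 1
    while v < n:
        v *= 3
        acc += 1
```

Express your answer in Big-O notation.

Each loop level contributes: 1 × log n. Multiplying the contributions gives O(log n).

Answer: O(log n)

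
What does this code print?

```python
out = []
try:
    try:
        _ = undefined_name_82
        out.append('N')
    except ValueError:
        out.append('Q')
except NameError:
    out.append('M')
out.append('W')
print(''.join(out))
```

Execution trace: 'M' (outer except NameError) → 'W' (after the try/except). Output: MW

Answer: MW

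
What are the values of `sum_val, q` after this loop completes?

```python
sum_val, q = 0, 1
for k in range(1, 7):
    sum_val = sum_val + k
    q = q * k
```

Sum and factorial of 1 to 6
`sum_val, q` takes the values: (0, 1) → (1, 1) → (3, 1) → (3, 2) → (6, 2) → (6, 6) → (10, 6) → (10, 24) → (15, 24) → (15, 120) → (21, 120) → (21, 720)

Answer: 21, 720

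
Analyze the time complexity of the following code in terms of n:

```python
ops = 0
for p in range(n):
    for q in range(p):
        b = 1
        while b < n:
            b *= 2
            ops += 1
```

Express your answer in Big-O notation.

Each loop level contributes: n × n × log n. Multiplying the contributions gives O(n^2 log n).

Answer: O(n^2 log n)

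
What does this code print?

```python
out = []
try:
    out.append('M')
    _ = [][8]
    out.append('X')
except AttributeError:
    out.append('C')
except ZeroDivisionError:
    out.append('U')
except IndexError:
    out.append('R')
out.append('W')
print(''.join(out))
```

Execution trace: 'M' (try body) → 'R' (except IndexError) → 'W' (after the try/except). Output: MRW

Answer: MRW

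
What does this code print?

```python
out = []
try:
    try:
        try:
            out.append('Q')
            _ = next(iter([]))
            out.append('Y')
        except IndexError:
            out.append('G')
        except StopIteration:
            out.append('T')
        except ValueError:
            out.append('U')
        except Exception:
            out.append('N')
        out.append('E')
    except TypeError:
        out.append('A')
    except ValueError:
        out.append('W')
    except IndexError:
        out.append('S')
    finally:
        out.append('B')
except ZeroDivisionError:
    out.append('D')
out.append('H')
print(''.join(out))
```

Execution trace: 'Q' (inner try body) → 'T' (inner except StopIteration) → 'E' (try body, no exception) → 'B' (finally) → 'H' (after the try/except). Output: QTEBH

Answer: QTEBH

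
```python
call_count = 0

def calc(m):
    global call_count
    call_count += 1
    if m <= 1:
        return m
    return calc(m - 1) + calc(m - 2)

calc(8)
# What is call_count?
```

Calls(m) = 1 + Calls(m-1) + Calls(m-2); Calls(0)=Calls(1)=1. For m=8 this gives 67.

Answer: 67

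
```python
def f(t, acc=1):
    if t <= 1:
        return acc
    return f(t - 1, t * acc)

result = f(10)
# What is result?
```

Accumulator trace (n, acc): (10, 1) -> (9, 10) -> (8, 90) -> (7, 720) -> (6, 5040) -> (5, 30240) -> (4, 151200) -> (3, 604800) -> (2, 1814400) -> (1, 3628800) -> return 3628800

Answer: 3628800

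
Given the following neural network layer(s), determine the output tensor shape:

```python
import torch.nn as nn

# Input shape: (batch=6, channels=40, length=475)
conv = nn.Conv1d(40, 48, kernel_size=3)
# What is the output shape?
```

Input: (6, 40, 475) -> Output: (6, 48, 473)

Answer: (6, 48, 473)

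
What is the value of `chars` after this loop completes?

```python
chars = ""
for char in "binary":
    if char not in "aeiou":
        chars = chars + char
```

Remove vowels from 'binary'
`chars` takes the values: "" → "b" → "bn" → "bnr" → "bnry"

Answer: "bnry"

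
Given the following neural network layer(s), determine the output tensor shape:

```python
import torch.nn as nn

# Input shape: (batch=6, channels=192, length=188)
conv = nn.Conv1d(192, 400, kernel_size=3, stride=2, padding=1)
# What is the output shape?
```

Input: (6, 192, 188) -> Output: (6, 400, 94)

Answer: (6, 400, 94)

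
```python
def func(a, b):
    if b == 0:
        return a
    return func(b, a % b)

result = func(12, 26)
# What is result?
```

func(12, 26) -> func(26, 12) -> func(12, 2) -> func(2, 0) -> 2

Answer: 2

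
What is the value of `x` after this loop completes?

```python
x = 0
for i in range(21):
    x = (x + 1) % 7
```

Increment mod 7, 21 times = 0
`x` takes the values: 0 → 1 → 2 → 3 → 4 → 5 → 6 → 0 → 1 → 2 → 3 → 4 → 5 → 6 → 0 → 1 → 2 → 3 → 4 → 5 → 6 → 0

Answer: 0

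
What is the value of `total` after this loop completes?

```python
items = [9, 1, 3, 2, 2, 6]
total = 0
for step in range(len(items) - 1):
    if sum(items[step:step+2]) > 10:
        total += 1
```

Count windows with sum > 10
`total` takes the values: 0

Answer: 0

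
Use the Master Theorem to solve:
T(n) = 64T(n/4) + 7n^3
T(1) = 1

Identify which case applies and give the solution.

a=64, b=4, f(n)=7n^3. log_4(64) = 3. Since c=3 = 3, Case 2 applies: T(n) = Θ(n^log_b(a) · log n) = O(n^3 log n).

Answer: O(n^3 log n) - Case 2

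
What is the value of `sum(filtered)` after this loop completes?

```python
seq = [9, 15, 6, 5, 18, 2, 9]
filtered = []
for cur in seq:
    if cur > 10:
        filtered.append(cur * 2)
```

Sum of doubled values > 10
`filtered` takes the values: [] → [30] → [30, 36]
So `sum(filtered)` = 66

Answer: 66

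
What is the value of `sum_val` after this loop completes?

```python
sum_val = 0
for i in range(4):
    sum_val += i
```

Sum of 0 to 3 = 6
`sum_val` takes the values: 0 → 1 → 3 → 6

Answer: 6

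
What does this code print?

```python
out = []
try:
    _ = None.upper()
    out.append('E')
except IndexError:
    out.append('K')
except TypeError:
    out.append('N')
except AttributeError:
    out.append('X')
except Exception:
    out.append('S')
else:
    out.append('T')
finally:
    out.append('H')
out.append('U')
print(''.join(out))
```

Execution trace: 'X' (except AttributeError) → 'H' (finally) → 'U' (after the try/except). Output: XHU

Answer: XHU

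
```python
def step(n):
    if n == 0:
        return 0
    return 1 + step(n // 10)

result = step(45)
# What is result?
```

Count of digits of 45: 2

Answer: 2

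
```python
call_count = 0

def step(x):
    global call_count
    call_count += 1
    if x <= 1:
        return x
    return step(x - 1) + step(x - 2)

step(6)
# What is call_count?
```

Calls(x) = 1 + Calls(x-1) + Calls(x-2); Calls(0)=Calls(1)=1. For x=6 this gives 25.

Answer: 25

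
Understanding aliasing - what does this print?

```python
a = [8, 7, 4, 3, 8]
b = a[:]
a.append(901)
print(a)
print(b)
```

Key concept: slice [:] creates copy.
Step by step:
`a = [8, 7, 4, 3, 8]` → a = [8, 7, 4, 3, 8]
`b = a[:]` → b = [8, 7, 4, 3, 8]
`a.append(901)` → a = [8, 7, 4, 3, 8, 901]
`print(a)` → prints [8, 7, 4, 3, 8, 901]
`print(b)` → prints [8, 7, 4, 3, 8]

Answer:
[8, 7, 4, 3, 8, 901]
[8, 7, 4, 3, 8]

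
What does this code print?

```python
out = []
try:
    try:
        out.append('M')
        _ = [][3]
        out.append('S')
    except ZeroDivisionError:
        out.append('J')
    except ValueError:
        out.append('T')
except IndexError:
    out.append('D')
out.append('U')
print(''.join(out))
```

Execution trace: 'M' (try body) → 'D' (outer except IndexError) → 'U' (after the try/except). Output: MDU

Answer: MDU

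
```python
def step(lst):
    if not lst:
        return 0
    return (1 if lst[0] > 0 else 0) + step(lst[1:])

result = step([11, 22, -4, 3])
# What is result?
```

Count of positive elements in [11, 22, -4, 3] = 3

Answer: 3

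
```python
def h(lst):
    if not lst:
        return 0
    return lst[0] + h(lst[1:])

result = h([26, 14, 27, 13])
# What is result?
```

26 + 14 + 27 + 13 + 0 = 80

Answer: 80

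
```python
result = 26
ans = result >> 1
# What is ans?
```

Trace:
`result = 26` → result = 26
`ans = result >> 1` → ans = 13
So ans = 13

Answer: 13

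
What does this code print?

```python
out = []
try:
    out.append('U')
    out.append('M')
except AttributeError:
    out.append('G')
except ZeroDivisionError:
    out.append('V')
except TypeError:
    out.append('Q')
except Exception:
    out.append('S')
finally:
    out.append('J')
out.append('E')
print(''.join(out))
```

Execution trace: 'U' (try body) → 'M' (try body, no exception) → 'J' (finally) → 'E' (after the try/except). Output: UMJE

Answer: UMJE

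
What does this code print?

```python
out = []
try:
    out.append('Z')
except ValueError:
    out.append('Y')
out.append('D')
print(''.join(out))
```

Execution trace: 'Z' (try body, no exception) → 'D' (after the try/except). Output: ZD

Answer: ZD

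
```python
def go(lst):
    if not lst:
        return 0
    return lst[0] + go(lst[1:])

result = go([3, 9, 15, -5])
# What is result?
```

3 + 9 + 15 + (-5) + 0 = 22

Answer: 22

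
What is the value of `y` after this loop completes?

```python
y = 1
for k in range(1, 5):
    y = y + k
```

Start at 1, add 1 through 4
`y` takes the values: 1 → 2 → 4 → 7 → 11

Answer: 11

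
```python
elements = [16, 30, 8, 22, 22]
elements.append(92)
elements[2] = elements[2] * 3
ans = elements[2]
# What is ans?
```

Trace:
`elements = [16, 30, 8, 22, 22]` → elements = [16, 30, 8, 22, 22]
`elements.append(92)` → elements = [16, 30, 8, 22, 22, 92]
`elements[2] = elements[2] * 3` → elements = [16, 30, 24, 22, 22, 92]
`ans = elements[2]` → ans = 24
So ans = 24

Answer: 24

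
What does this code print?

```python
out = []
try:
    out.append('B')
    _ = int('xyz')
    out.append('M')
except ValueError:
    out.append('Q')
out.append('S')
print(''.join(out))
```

Execution trace: 'B' (try body) → 'Q' (except ValueError) → 'S' (after the try/except). Output: BQS

Answer: BQS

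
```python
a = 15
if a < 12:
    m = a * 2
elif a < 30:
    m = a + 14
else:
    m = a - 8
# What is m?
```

Trace:
`a = 15` → a = 15
`if a < 12: ...` → a < 12 is False, a < 30 is True → m = 29
So m = 29

Answer: 29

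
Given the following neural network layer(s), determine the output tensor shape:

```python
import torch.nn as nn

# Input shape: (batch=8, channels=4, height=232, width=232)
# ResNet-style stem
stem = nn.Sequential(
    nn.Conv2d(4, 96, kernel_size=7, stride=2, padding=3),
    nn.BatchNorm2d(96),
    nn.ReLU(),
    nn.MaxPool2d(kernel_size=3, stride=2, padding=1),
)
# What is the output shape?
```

Input: (8, 4, 232, 232) -> after Conv2d 7x7 stride=2: (8, 96, 116, 116) -> Output: (8, 96, 58, 58)

Answer: (8, 96, 58, 58)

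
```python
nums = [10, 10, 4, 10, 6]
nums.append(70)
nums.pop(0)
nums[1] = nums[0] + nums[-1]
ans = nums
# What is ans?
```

Trace:
`nums = [10, 10, 4, 10, 6]` → nums = [10, 10, 4, 10, 6]
`nums.append(70)` → nums = [10, 10, 4, 10, 6, 70]
`nums.pop(0)` → nums = [10, 4, 10, 6, 70]
`nums[1] = nums[0] + nums[-1]` → nums = [10, 80, 10, 6, 70]
`ans = nums` → ans = [10, 80, 10, 6, 70]
So ans = [10, 80, 10, 6, 70]

Answer: [10, 80, 10, 6, 70]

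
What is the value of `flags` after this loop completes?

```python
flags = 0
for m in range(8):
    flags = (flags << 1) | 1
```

Build 8 consecutive 1-bits: 0b11111111
`flags` takes the values: 0 → 1 → 3 → 7 → 15 → 31 → 63 → 127 → 255

Answer: 255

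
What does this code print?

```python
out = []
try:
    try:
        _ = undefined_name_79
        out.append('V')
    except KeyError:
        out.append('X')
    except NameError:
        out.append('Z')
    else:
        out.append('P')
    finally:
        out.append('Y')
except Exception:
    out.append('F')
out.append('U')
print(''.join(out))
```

Execution trace: 'Z' (inner except NameError) → 'Y' (inner finally) → 'U' (after the try/except). Output: ZYU

Answer: ZYU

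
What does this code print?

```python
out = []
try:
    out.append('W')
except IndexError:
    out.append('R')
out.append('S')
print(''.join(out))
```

Execution trace: 'W' (try body, no exception) → 'S' (after the try/except). Output: WS

Answer: WS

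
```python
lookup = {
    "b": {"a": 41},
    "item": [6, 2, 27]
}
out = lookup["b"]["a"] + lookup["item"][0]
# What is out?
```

Trace:
`lookup = { ...` → lookup = {'b': {'a': 41}, 'item': [6, 2, 27]}
`out = lookup["b"]["a"] + lookup["item"][0]` → out = 47
So out = 47

Answer: 47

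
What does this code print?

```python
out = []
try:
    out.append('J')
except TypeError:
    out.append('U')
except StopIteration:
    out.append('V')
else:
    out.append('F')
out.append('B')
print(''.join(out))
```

Execution trace: 'J' (try body, no exception) → 'F' (else) → 'B' (after the try/except). Output: JFB

Answer: JFB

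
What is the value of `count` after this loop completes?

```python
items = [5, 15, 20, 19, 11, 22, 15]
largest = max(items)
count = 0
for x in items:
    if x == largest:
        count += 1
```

Count of max value 22 in [5, 15, 20, 19, 11, 22, 15]
`count` takes the values: 0 → 1

Answer: 1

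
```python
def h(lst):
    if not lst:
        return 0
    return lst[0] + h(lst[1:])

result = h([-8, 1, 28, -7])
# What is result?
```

(-8) + 1 + 28 + (-7) + 0 = 14

Answer: 14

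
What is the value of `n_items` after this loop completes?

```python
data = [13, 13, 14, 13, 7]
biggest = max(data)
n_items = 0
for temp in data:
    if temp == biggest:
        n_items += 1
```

Count of max value 14 in [13, 13, 14, 13, 7]
`n_items` takes the values: 0 → 1

Answer: 1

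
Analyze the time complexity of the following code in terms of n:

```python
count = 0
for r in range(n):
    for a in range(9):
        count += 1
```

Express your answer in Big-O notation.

Each loop level contributes: n × 1. Multiplying the contributions gives O(n).

Answer: O(n)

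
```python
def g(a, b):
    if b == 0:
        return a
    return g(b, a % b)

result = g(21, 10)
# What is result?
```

g(21, 10) -> g(10, 1) -> g(1, 0) -> 1

Answer: 1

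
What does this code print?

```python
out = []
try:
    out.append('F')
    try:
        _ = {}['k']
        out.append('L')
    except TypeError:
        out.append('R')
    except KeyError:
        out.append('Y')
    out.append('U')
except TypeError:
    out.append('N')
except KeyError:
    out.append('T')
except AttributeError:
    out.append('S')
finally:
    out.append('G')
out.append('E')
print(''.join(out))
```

Execution trace: 'F' (try body) → 'Y' (inner except KeyError) → 'U' (try body, no exception) → 'G' (finally) → 'E' (after the try/except). Output: FYUGE

Answer: FYUGE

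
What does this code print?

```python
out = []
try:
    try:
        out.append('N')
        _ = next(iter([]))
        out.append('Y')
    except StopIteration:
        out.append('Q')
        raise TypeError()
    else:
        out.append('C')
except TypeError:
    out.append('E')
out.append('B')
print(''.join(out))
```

Execution trace: 'N' (inner try body) → 'Q' (inner except StopIteration) → 'E' (outer except TypeError) → 'B' (after the try/except). Output: NQEB

Answer: NQEB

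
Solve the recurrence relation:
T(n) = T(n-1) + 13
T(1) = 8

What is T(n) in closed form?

Unrolling: T(n) = T(1) + 13·(n-1) = 8 + 13(n-1) = 13n - 5.

Answer: T(n) = 13n - 5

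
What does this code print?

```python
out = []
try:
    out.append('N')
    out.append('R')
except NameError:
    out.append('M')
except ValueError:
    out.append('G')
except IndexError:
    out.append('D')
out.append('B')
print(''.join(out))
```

Execution trace: 'N' (try body) → 'R' (try body, no exception) → 'B' (after the try/except). Output: NRB

Answer: NRB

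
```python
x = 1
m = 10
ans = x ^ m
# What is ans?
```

Trace:
`x = 1` → x = 1
`m = 10` → m = 10
`ans = x ^ m` → ans = 11
So ans = 11

Answer: 11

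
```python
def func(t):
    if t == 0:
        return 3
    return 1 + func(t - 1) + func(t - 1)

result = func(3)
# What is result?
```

func(t) = 1 + 2·func(t-1), func(0)=3. Closed form: (3+1)·2^3 - 1 = 31.

Answer: 31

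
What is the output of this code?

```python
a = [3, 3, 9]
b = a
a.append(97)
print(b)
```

Key concept: basic list aliasing.
Step by step:
`a = [3, 3, 9]` → a = [3, 3, 9]
`b = a` → b = [3, 3, 9] (same object as a)
`a.append(97)` → a = [3, 3, 9, 97] (same object as b); b = [3, 3, 9, 97] (same object as a)
`print(b)` → prints [3, 3, 9, 97]

Answer: [3, 3, 9, 97]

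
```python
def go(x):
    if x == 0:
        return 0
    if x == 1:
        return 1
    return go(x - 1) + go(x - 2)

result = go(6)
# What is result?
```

Build up from base cases: go(0)=0, go(1)=1, go(2)=1, go(3)=2, go(4)=3, go(5)=5, go(6)=8

Answer: 8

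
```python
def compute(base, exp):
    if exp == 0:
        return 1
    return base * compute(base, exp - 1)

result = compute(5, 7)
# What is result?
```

compute(5, 7) = 5 * 5 * 5 * 5 * 5 * 5 * 5 = 78125

Answer: 78125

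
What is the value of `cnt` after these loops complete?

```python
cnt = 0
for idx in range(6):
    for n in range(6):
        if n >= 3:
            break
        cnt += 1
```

Inner breaks at 3, outer runs 6 times
`cnt` takes the values: 0 → 1 → 2 → 3 → 4 → 5 → 6 → 7 → 8 → 9 → 10 → 11 → 12 → 13 → 14 → 15 → 16 → 17 → 18

Answer: 18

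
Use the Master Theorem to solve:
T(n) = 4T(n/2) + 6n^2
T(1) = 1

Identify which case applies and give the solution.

a=4, b=2, f(n)=6n^2. log_2(4) = 2. Since c=2 = 2, Case 2 applies: T(n) = Θ(n^log_b(a) · log n) = O(n^2 log n).

Answer: O(n^2 log n) - Case 2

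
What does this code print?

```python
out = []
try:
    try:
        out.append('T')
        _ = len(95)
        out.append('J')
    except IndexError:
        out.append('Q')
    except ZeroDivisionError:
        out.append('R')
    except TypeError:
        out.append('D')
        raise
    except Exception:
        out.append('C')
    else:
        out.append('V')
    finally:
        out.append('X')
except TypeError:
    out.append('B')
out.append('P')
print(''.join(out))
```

Execution trace: 'T' (inner try body) → 'D' (inner except TypeError) → 'X' (inner finally) → 'B' (outer except TypeError) → 'P' (after the try/except). Output: TDXBP

Answer: TDXBP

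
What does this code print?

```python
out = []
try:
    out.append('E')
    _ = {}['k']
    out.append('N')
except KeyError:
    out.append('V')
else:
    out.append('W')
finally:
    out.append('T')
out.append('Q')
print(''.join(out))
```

Execution trace: 'E' (try body) → 'V' (except KeyError) → 'T' (finally) → 'Q' (after the try/except). Output: EVTQ

Answer: EVTQ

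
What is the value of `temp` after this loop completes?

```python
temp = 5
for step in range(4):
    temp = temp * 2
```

Multiply by 2, 4 times: 5 * 2^4 = 80
`temp` takes the values: 5 → 10 → 20 → 40 → 80

Answer: 80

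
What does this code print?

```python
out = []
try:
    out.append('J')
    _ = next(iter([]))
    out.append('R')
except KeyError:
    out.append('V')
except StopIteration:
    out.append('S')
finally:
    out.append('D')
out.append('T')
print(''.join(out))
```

Execution trace: 'J' (try body) → 'S' (except StopIteration) → 'D' (finally) → 'T' (after the try/except). Output: JSDT

Answer: JSDT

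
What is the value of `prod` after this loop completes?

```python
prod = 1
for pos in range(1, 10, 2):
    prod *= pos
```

Product of 1, 3, 5, ... up to 9
`prod` takes the values: 1 → 3 → 15 → 105 → 945

Answer: 945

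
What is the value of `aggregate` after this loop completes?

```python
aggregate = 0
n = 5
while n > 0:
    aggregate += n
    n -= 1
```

Sum 5 down to 1
`aggregate` takes the values: 0 → 5 → 9 → 12 → 14 → 15

Answer: 15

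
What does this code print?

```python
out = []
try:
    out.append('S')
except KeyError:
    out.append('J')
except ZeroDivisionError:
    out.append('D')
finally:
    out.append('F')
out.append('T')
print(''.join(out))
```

Execution trace: 'S' (try body, no exception) → 'F' (finally) → 'T' (after the try/except). Output: SFT

Answer: SFT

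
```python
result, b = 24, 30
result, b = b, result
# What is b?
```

Trace:
`result, b = 24, 30` → result = 24; b = 30
`result, b = b, result` → result = 30; b = 24
So b = 24

Answer: 24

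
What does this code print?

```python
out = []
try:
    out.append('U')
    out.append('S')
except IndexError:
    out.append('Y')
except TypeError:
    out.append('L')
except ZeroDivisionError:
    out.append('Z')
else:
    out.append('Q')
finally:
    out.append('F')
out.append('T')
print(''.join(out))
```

Execution trace: 'U' (try body) → 'S' (try body, no exception) → 'Q' (else) → 'F' (finally) → 'T' (after the try/except). Output: USQFT

Answer: USQFT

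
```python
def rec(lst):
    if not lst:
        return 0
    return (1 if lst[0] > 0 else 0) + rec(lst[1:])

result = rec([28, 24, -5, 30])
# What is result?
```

Count of positive elements in [28, 24, -5, 30] = 3

Answer: 3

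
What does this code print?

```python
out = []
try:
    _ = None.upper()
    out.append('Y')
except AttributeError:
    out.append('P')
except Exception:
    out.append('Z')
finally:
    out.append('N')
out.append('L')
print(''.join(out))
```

Execution trace: 'P' (except AttributeError) → 'N' (finally) → 'L' (after the try/except). Output: PNL

Answer: PNL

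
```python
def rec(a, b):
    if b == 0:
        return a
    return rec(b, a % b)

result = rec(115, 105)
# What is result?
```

rec(115, 105) -> rec(105, 10) -> rec(10, 5) -> rec(5, 0) -> 5

Answer: 5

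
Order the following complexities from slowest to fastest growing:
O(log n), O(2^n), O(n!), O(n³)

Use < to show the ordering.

Ordered by growth rate: O(log n) < O(n³) < O(2^n) < O(n!)

Answer: O(log n) < O(n³) < O(2^n) < O(n!)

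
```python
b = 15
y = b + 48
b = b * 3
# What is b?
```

Trace:
`b = 15` → b = 15
`y = b + 48` → y = 63
`b = b * 3` → b = 45
So b = 45

Answer: 45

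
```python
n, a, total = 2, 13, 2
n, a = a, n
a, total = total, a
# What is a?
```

Trace:
`n, a, total = 2, 13, 2` → n = 2; a = 13; total = 2
`n, a = a, n` → n = 13; a = 2
`a, total = total, a` → a = 2; total = 2
So a = 2

Answer: 2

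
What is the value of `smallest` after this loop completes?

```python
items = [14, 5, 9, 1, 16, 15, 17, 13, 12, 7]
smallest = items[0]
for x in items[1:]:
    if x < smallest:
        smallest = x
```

Minimum of [14, 5, 9, 1, 16, 15, 17, 13, 12, 7]
`smallest` takes the values: 14 → 5 → 1

Answer: 1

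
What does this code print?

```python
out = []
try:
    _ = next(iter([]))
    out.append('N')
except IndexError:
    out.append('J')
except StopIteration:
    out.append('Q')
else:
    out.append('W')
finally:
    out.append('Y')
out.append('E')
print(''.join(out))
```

Execution trace: 'Q' (except StopIteration) → 'Y' (finally) → 'E' (after the try/except). Output: QYE

Answer: QYE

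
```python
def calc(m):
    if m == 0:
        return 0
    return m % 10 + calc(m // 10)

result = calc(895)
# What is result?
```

Sum of digits of 895: 5 + 9 + 8 = 22

Answer: 22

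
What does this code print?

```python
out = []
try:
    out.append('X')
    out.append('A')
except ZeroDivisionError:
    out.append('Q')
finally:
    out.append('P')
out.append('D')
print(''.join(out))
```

Execution trace: 'X' (try body) → 'A' (try body, no exception) → 'P' (finally) → 'D' (after the try/except). Output: XAPD

Answer: XAPD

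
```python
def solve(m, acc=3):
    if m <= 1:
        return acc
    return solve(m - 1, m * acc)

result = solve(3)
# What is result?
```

Accumulator trace (n, acc): (3, 3) -> (2, 9) -> (1, 18) -> return 18

Answer: 18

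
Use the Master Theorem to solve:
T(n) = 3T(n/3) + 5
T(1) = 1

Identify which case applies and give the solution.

a=3, b=3, f(n)=5. log_3(3) = 1. Since c=0 < 1, Case 1 applies: T(n) = Θ(n^log_b(a)) = O(n).

Answer: O(n) - Case 1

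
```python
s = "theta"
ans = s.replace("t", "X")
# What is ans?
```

Trace:
`s = "theta"` → s = 'theta'
`ans = s.replace("t", "X")` → ans = 'XheXa'
So ans = 'XheXa'

Answer: 'XheXa'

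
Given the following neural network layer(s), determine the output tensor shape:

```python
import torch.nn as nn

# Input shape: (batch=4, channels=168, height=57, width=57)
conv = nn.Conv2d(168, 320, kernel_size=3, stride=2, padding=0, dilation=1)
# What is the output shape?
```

Input: (4, 168, 57, 57) -> Output: (4, 320, 28, 28)

Answer: (4, 320, 28, 28)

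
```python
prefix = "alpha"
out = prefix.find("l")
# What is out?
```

Trace:
`prefix = "alpha"` → prefix = 'alpha'
`out = prefix.find("l")` → out = 1
So out = 1

Answer: 1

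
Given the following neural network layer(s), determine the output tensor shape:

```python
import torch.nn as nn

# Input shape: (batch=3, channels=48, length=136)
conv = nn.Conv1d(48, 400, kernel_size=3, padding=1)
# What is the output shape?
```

Input: (3, 48, 136) -> Output: (3, 400, 136)

Answer: (3, 400, 136)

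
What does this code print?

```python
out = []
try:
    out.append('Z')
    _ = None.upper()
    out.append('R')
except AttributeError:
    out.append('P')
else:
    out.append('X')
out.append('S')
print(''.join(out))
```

Execution trace: 'Z' (try body) → 'P' (except AttributeError) → 'S' (after the try/except). Output: ZPS

Answer: ZPS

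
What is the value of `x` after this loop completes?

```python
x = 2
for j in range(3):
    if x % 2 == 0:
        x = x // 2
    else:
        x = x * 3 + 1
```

Collatz-style transformation from 2
`x` takes the values: 2 → 1 → 4 → 2

Answer: 2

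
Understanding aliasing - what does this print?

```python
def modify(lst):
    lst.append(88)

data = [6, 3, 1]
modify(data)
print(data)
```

Key concept: function modifies passed list.
Step by step:
`data = [6, 3, 1]` → data = [6, 3, 1]
`modify(data)` → data = [6, 3, 1, 88]
`print(data)` → prints [6, 3, 1, 88]

Answer: [6, 3, 1, 88]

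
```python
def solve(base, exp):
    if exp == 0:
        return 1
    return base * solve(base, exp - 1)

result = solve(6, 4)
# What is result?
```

solve(6, 4) = 6 * 6 * 6 * 6 = 1296

Answer: 1296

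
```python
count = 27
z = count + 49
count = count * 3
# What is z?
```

Trace:
`count = 27` → count = 27
`z = count + 49` → z = 76
`count = count * 3` → count = 81
So z = 76

Answer: 76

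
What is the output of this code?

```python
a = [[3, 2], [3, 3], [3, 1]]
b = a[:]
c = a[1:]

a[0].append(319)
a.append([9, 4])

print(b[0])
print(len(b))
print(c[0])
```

Key concept: slice with nested mutation.
Step by step:
`a = [[3, 2], [3, 3], [3, 1]]` → a = [[3, 2], [3, 3], [3, 1]]
`b = a[:]` → b = [[3, 2], [3, 3], [3, 1]]
`c = a[1:]` → c = [[3, 3], [3, 1]]
`a[0].append(319)` → a = [[3, 2, 319], [3, 3], [3, 1]]; b = [[3, 2, 319], [3, 3], [3, 1]]
`a.append([9, 4])` → a = [[3, 2, 319], [3, 3], [3, 1], [9, 4]]
`print(b[0])` → prints [3, 2, 319]
`print(len(b))` → prints 3
`print(c[0])` → prints [3, 3]

Answer:
[3, 2, 319]
3
[3, 3]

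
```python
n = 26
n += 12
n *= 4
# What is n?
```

Trace:
`n = 26` → n = 26
`n += 12` → n = 38
`n *= 4` → n = 152
So n = 152

Answer: 152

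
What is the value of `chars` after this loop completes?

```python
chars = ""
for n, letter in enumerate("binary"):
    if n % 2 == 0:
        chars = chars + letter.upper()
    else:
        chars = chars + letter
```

Uppercase even positions in 'binary'
`chars` takes the values: "" → "B" → "Bi" → "BiN" → "BiNa" → "BiNaR" → "BiNaRy"

Answer: "BiNaRy"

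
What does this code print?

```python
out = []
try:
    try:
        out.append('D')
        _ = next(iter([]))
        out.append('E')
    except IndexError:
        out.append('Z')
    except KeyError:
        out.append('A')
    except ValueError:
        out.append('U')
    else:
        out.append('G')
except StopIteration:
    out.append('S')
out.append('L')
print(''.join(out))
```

Execution trace: 'D' (try body) → 'S' (outer except StopIteration) → 'L' (after the try/except). Output: DSL

Answer: DSL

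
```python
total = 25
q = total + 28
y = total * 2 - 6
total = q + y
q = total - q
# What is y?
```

Trace:
`total = 25` → total = 25
`q = total + 28` → q = 53
`y = total * 2 - 6` → y = 44
`total = q + y` → total = 97
`q = total - q` → q = 44
So y = 44

Answer: 44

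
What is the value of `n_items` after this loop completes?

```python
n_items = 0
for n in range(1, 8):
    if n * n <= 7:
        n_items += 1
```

Count numbers where n² ≤ 7
`n_items` takes the values: 0 → 1 → 2

Answer: 2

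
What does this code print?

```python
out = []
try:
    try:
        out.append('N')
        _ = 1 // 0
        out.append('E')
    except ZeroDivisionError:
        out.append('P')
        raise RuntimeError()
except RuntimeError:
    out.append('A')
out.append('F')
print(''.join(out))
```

Execution trace: 'N' (inner try body) → 'P' (inner except ZeroDivisionError) → 'A' (outer except RuntimeError) → 'F' (after the try/except). Output: NPAF

Answer: NPAF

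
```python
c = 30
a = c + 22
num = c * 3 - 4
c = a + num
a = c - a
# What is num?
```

Trace:
`c = 30` → c = 30
`a = c + 22` → a = 52
`num = c * 3 - 4` → num = 86
`c = a + num` → c = 138
`a = c - a` → a = 86
So num = 86

Answer: 86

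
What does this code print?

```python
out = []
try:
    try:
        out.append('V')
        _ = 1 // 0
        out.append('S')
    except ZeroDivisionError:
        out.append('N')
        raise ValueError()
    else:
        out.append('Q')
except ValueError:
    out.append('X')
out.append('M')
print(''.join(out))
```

Execution trace: 'V' (inner try body) → 'N' (inner except ZeroDivisionError) → 'X' (outer except ValueError) → 'M' (after the try/except). Output: VNXM

Answer: VNXM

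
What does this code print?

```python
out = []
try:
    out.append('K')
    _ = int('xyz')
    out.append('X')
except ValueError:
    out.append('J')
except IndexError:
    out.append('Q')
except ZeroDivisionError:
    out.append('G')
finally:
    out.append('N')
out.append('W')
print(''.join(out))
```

Execution trace: 'K' (try body) → 'J' (except ValueError) → 'N' (finally) → 'W' (after the try/except). Output: KJNW

Answer: KJNW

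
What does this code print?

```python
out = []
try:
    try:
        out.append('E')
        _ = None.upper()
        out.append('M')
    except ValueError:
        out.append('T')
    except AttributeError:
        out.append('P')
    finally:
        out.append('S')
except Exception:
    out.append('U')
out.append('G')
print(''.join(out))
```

Execution trace: 'E' (inner try body) → 'P' (inner except AttributeError) → 'S' (inner finally) → 'G' (after the try/except). Output: EPSG

Answer: EPSG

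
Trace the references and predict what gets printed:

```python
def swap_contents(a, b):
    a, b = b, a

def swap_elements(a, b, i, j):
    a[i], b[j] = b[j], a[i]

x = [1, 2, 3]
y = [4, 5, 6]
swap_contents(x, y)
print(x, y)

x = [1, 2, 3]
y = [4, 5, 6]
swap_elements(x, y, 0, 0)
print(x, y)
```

Key concept: parameter rebinding vs mutation.
Step by step:
`x = [1, 2, 3]` → x = [1, 2, 3]
`y = [4, 5, 6]` → y = [4, 5, 6]
`swap_contents(x, y)` → no visible change to tracked variables
`print(x, y)` → prints [1, 2, 3] [4, 5, 6]
`x = [1, 2, 3]` → x = [1, 2, 3]
`y = [4, 5, 6]` → y = [4, 5, 6]
`swap_elements(x, y, 0, 0)` → x = [4, 2, 3]; y = [1, 5, 6]
`print(x, y)` → prints [4, 2, 3] [1, 5, 6]

Answer:
[1, 2, 3] [4, 5, 6]
[4, 2, 3] [1, 5, 6]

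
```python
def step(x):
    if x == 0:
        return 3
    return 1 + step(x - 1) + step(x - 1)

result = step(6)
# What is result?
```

step(x) = 1 + 2·step(x-1), step(0)=3. Closed form: (3+1)·2^6 - 1 = 255.

Answer: 255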